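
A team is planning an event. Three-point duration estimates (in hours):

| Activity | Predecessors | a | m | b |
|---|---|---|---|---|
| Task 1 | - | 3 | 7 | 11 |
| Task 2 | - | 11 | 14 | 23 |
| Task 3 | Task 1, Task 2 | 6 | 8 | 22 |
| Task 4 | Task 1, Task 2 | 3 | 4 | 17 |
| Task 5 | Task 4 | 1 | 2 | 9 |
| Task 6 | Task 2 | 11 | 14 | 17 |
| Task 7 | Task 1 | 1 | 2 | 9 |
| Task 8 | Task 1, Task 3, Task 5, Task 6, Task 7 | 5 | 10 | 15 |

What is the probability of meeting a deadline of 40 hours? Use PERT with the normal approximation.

te_Task 1 = (3 + 4·7 + 11)/6 = 42/6 = 7; σ²_Task 1 = ((11−3)/6)² = 1.778
te_Task 2 = (11 + 4·14 + 23)/6 = 90/6 = 15; σ²_Task 2 = ((23−11)/6)² = 4.000
te_Task 3 = (6 + 4·8 + 22)/6 = 60/6 = 10; σ²_Task 3 = ((22−6)/6)² = 7.111
te_Task 4 = (3 + 4·4 + 17)/6 = 36/6 = 6; σ²_Task 4 = ((17−3)/6)² = 5.444
te_Task 5 = (1 + 4·2 + 9)/6 = 18/6 = 3; σ²_Task 5 = ((9−1)/6)² = 1.778
te_Task 6 = (11 + 4·14 + 17)/6 = 84/6 = 14; σ²_Task 6 = ((17−11)/6)² = 1.000
te_Task 7 = (1 + 4·2 + 9)/6 = 18/6 = 3; σ²_Task 7 = ((9−1)/6)² = 1.778
te_Task 8 = (5 + 4·10 + 15)/6 = 60/6 = 10; σ²_Task 8 = ((15−5)/6)² = 2.778

Forward pass:
ES_Task 1 = 0; EF_Task 1 = 7
ES_Task 2 = 0; EF_Task 2 = 15
ES_Task 3 = max(EF_Task 1=7, EF_Task 2=15) = 15; EF_Task 3 = 15+10 = 25
ES_Task 4 = max(EF_Task 1=7, EF_Task 2=15) = 15; EF_Task 4 = 15+6 = 21
ES_Task 5 = 21; EF_Task 5 = 21+3 = 24
ES_Task 6 = 15; EF_Task 6 = 15+14 = 29
ES_Task 7 = 7; EF_Task 7 = 7+3 = 10
ES_Task 8 = max(EF_Task 1=7, EF_Task 3=25, EF_Task 5=24, EF_Task 6=29, EF_Task 7=10) = 29; EF_Task 8 = 29+10 = 39
Expected project duration μ = 39 hours. Critical path: Task 2 → Task 6 → Task 8.

Variance along critical path = 4.000 + 1.000 + 2.778 = 7.778; σ = √7.778 = 2.789 hours.
Z = (40 − 39) / 2.789 = 0.359
P(T ≤ 40) = Φ(0.359) ≈ 0.640

0.640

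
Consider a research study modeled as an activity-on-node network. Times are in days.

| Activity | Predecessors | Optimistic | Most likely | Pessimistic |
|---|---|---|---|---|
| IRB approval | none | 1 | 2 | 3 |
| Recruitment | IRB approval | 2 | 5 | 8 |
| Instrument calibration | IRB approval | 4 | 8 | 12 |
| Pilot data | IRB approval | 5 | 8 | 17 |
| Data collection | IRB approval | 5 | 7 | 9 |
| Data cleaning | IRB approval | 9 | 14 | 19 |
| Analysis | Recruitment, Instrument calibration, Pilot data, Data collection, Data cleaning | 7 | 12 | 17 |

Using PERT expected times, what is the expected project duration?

28 days

te_IRB approval = (1 + 4·2 + 3)/6 = 12/6 = 2
te_Recruitment = (2 + 4·5 + 8)/6 = 30/6 = 5
te_Instrument calibration = (4 + 4·8 + 12)/6 = 48/6 = 8
te_Pilot data = (5 + 4·8 + 17)/6 = 54/6 = 9
te_Data collection = (5 + 4·7 + 9)/6 = 42/6 = 7
te_Data cleaning = (9 + 4·14 + 19)/6 = 84/6 = 14
te_Analysis = (7 + 4·12 + 17)/6 = 72/6 = 12

Forward pass:
ES_IRB approval = 0; EF_IRB approval = 2
ES_Recruitment = 2; EF_Recruitment = 2+5 = 7
ES_Instrument calibration = 2; EF_Instrument calibration = 2+8 = 10
ES_Pilot data = 2; EF_Pilot data = 2+9 = 11
ES_Data collection = 2; EF_Data collection = 2+7 = 9
ES_Data cleaning = 2; EF_Data cleaning = 2+14 = 16
ES_Analysis = max(EF_Recruitment=7, EF_Instrument calibration=10, EF_Pilot data=11, EF_Data collection=9, EF_Data cleaning=16) = 16; EF_Analysis = 16+12 = 28
Expected project duration μ = 28 days. Critical path: IRB approval → Data cleaning → Analysis.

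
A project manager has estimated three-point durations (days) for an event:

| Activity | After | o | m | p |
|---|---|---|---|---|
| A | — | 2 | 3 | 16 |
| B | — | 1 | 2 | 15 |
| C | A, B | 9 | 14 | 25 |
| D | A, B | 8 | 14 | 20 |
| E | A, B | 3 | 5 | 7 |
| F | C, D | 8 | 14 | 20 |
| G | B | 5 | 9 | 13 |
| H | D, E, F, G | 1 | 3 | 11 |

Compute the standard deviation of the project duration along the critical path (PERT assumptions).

4.40 days

te_A = (2 + 4·3 + 16)/6 = 30/6 = 5; σ²_A = ((16−2)/6)² = 5.444
te_B = (1 + 4·2 + 15)/6 = 24/6 = 4; σ²_B = ((15−1)/6)² = 5.444
te_C = (9 + 4·14 + 25)/6 = 90/6 = 15; σ²_C = ((25−9)/6)² = 7.111
te_D = (8 + 4·14 + 20)/6 = 84/6 = 14; σ²_D = ((20−8)/6)² = 4.000
te_E = (3 + 4·5 + 7)/6 = 30/6 = 5; σ²_E = ((7−3)/6)² = 0.444
te_F = (8 + 4·14 + 20)/6 = 84/6 = 14; σ²_F = ((20−8)/6)² = 4.000
te_G = (5 + 4·9 + 13)/6 = 54/6 = 9; σ²_G = ((13−5)/6)² = 1.778
te_H = (1 + 4·3 + 11)/6 = 24/6 = 4; σ²_H = ((11−1)/6)² = 2.778

Forward pass:
ES_A = 0; EF_A = 5
ES_B = 0; EF_B = 4
ES_C = max(EF_A=5, EF_B=4) = 5; EF_C = 5+15 = 20
ES_D = max(EF_A=5, EF_B=4) = 5; EF_D = 5+14 = 19
ES_E = max(EF_A=5, EF_B=4) = 5; EF_E = 5+5 = 10
ES_F = max(EF_C=20, EF_D=19) = 20; EF_F = 20+14 = 34
ES_G = 4; EF_G = 4+9 = 13
ES_H = max(EF_D=19, EF_E=10, EF_F=34, EF_G=13) = 34; EF_H = 34+4 = 38
Expected project duration μ = 38 days. Critical path: A → C → F → H.

Variance along critical path = 5.444 + 7.111 + 4.000 + 2.778 = 19.333
σ = √19.333 = 4.397 days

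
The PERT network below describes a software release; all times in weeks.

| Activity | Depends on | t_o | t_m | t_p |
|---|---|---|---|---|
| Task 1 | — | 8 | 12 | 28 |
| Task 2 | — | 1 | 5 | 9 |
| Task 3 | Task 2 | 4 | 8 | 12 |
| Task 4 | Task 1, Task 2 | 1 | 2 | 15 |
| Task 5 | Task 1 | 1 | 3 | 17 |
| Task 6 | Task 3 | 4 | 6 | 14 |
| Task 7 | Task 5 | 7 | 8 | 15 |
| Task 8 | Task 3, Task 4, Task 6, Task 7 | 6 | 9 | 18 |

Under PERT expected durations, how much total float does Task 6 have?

8 weeks

te_Task 1 = (8 + 4·12 + 28)/6 = 84/6 = 14
te_Task 2 = (1 + 4·5 + 9)/6 = 30/6 = 5
te_Task 3 = (4 + 4·8 + 12)/6 = 48/6 = 8
te_Task 4 = (1 + 4·2 + 15)/6 = 24/6 = 4
te_Task 5 = (1 + 4·3 + 17)/6 = 30/6 = 5
te_Task 6 = (4 + 4·6 + 14)/6 = 42/6 = 7
te_Task 7 = (7 + 4·8 + 15)/6 = 54/6 = 9
te_Task 8 = (6 + 4·9 + 18)/6 = 60/6 = 10

Forward pass:
ES_Task 1 = 0; EF_Task 1 = 14
ES_Task 2 = 0; EF_Task 2 = 5
ES_Task 3 = 5; EF_Task 3 = 5+8 = 13
ES_Task 4 = max(EF_Task 1=14, EF_Task 2=5) = 14; EF_Task 4 = 14+4 = 18
ES_Task 5 = 14; EF_Task 5 = 14+5 = 19
ES_Task 6 = 13; EF_Task 6 = 13+7 = 20
ES_Task 7 = 19; EF_Task 7 = 19+9 = 28
ES_Task 8 = max(EF_Task 3=13, EF_Task 4=18, EF_Task 6=20, EF_Task 7=28) = 28; EF_Task 8 = 28+10 = 38
Expected project duration μ = 38 weeks. Critical path: Task 1 → Task 5 → Task 7 → Task 8.

Backward pass:
LF_Task 8 = 38; LS_Task 8 = 38−10 = 28
LF_Task 7 = LS_Task 8 = 28; LS_Task 7 = 28−9 = 19
LF_Task 6 = LS_Task 8 = 28; LS_Task 6 = 28−7 = 21
LF_Task 5 = LS_Task 7 = 19; LS_Task 5 = 19−5 = 14
LF_Task 4 = LS_Task 8 = 28; LS_Task 4 = 28−4 = 24
LF_Task 3 = min(LS_Task 6=21, LS_Task 8=28) = 21; LS_Task 3 = 21−8 = 13
LF_Task 2 = min(LS_Task 3=13, LS_Task 4=24) = 13; LS_Task 2 = 13−5 = 8
LF_Task 1 = min(LS_Task 4=24, LS_Task 5=14) = 14; LS_Task 1 = 14−14 = 0
Slack_Task 6 = LS_Task 6 − ES_Task 6 = 21 − 13 = 8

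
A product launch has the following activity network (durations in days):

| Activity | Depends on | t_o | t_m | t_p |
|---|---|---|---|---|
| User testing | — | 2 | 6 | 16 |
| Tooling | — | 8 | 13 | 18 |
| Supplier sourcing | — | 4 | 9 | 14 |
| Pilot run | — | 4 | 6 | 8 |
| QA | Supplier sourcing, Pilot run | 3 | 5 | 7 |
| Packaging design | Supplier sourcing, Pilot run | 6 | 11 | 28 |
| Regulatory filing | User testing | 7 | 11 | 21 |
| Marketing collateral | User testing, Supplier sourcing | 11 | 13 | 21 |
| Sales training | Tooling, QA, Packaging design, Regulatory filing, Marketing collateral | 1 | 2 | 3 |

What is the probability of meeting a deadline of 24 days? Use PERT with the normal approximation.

te_User testing = (2 + 4·6 + 16)/6 = 42/6 = 7; σ²_User testing = ((16−2)/6)² = 5.444
te_Tooling = (8 + 4·13 + 18)/6 = 78/6 = 13; σ²_Tooling = ((18−8)/6)² = 2.778
te_Supplier sourcing = (4 + 4·9 + 14)/6 = 54/6 = 9; σ²_Supplier sourcing = ((14−4)/6)² = 2.778
te_Pilot run = (4 + 4·6 + 8)/6 = 36/6 = 6; σ²_Pilot run = ((8−4)/6)² = 0.444
te_QA = (3 + 4·5 + 7)/6 = 30/6 = 5; σ²_QA = ((7−3)/6)² = 0.444
te_Packaging design = (6 + 4·11 + 28)/6 = 78/6 = 13; σ²_Packaging design = ((28−6)/6)² = 13.444
te_Regulatory filing = (7 + 4·11 + 21)/6 = 72/6 = 12; σ²_Regulatory filing = ((21−7)/6)² = 5.444
te_Marketing collateral = (11 + 4·13 + 21)/6 = 84/6 = 14; σ²_Marketing collateral = ((21−11)/6)² = 2.778
te_Sales training = (1 + 4·2 + 3)/6 = 12/6 = 2; σ²_Sales training = ((3−1)/6)² = 0.111

Forward pass:
ES_User testing = 0; EF_User testing = 7
ES_Tooling = 0; EF_Tooling = 13
ES_Supplier sourcing = 0; EF_Supplier sourcing = 9
ES_Pilot run = 0; EF_Pilot run = 6
ES_QA = max(EF_Supplier sourcing=9, EF_Pilot run=6) = 9; EF_QA = 9+5 = 14
ES_Packaging design = max(EF_Supplier sourcing=9, EF_Pilot run=6) = 9; EF_Packaging design = 9+13 = 22
ES_Regulatory filing = 7; EF_Regulatory filing = 7+12 = 19
ES_Marketing collateral = max(EF_User testing=7, EF_Supplier sourcing=9) = 9; EF_Marketing collateral = 9+14 = 23
ES_Sales training = max(EF_Tooling=13, EF_QA=14, EF_Packaging design=22, EF_Regulatory filing=19, EF_Marketing collateral=23) = 23; EF_Sales training = 23+2 = 25
Expected project duration μ = 25 days. Critical path: Supplier sourcing → Marketing collateral → Sales training.

Variance along critical path = 2.778 + 2.778 + 0.111 = 5.667; σ = √5.667 = 2.380 days.
Z = (24 − 25) / 2.380 = -0.420
P(T ≤ 24) = Φ(-0.420) ≈ 0.337

0.337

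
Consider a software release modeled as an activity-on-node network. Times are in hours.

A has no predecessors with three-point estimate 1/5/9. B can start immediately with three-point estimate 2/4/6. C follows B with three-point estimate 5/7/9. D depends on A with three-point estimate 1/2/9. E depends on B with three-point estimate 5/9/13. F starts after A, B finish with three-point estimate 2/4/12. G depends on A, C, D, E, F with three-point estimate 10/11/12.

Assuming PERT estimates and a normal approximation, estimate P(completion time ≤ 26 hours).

te_A = (1 + 4·5 + 9)/6 = 30/6 = 5; σ²_A = ((9−1)/6)² = 1.778
te_B = (2 + 4·4 + 6)/6 = 24/6 = 4; σ²_B = ((6−2)/6)² = 0.444
te_C = (5 + 4·7 + 9)/6 = 42/6 = 7; σ²_C = ((9−5)/6)² = 0.444
te_D = (1 + 4·2 + 9)/6 = 18/6 = 3; σ²_D = ((9−1)/6)² = 1.778
te_E = (5 + 4·9 + 13)/6 = 54/6 = 9; σ²_E = ((13−5)/6)² = 1.778
te_F = (2 + 4·4 + 12)/6 = 30/6 = 5; σ²_F = ((12−2)/6)² = 2.778
te_G = (10 + 4·11 + 12)/6 = 66/6 = 11; σ²_G = ((12−10)/6)² = 0.111

Forward pass:
ES_A = 0; EF_A = 5
ES_B = 0; EF_B = 4
ES_C = 4; EF_C = 4+7 = 11
ES_D = 5; EF_D = 5+3 = 8
ES_E = 4; EF_E = 4+9 = 13
ES_F = max(EF_A=5, EF_B=4) = 5; EF_F = 5+5 = 10
ES_G = max(EF_A=5, EF_C=11, EF_D=8, EF_E=13, EF_F=10) = 13; EF_G = 13+11 = 24
Expected project duration μ = 24 hours. Critical path: B → E → G.

Variance along critical path = 0.444 + 1.778 + 0.111 = 2.333; σ = √2.333 = 1.528 hours.
Z = (26 − 24) / 1.528 = 1.309
P(T ≤ 26) = Φ(1.309) ≈ 0.905

0.905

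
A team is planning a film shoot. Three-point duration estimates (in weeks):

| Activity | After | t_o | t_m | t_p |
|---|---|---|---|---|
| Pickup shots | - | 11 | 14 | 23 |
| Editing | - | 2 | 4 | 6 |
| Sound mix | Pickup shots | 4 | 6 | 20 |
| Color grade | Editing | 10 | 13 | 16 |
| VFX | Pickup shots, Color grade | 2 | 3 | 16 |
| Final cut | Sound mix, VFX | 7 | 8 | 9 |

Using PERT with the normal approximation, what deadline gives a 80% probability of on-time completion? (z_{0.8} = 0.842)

33.8 weeks

te_Pickup shots = (11 + 4·14 + 23)/6 = 90/6 = 15; σ²_Pickup shots = ((23−11)/6)² = 4.000
te_Editing = (2 + 4·4 + 6)/6 = 24/6 = 4; σ²_Editing = ((6−2)/6)² = 0.444
te_Sound mix = (4 + 4·6 + 20)/6 = 48/6 = 8; σ²_Sound mix = ((20−4)/6)² = 7.111
te_Color grade = (10 + 4·13 + 16)/6 = 78/6 = 13; σ²_Color grade = ((16−10)/6)² = 1.000
te_VFX = (2 + 4·3 + 16)/6 = 30/6 = 5; σ²_VFX = ((16−2)/6)² = 5.444
te_Final cut = (7 + 4·8 + 9)/6 = 48/6 = 8; σ²_Final cut = ((9−7)/6)² = 0.111

Forward pass:
ES_Pickup shots = 0; EF_Pickup shots = 15
ES_Editing = 0; EF_Editing = 4
ES_Sound mix = 15; EF_Sound mix = 15+8 = 23
ES_Color grade = 4; EF_Color grade = 4+13 = 17
ES_VFX = max(EF_Pickup shots=15, EF_Color grade=17) = 17; EF_VFX = 17+5 = 22
ES_Final cut = max(EF_Sound mix=23, EF_VFX=22) = 23; EF_Final cut = 23+8 = 31
Expected project duration μ = 31 weeks. Critical path: Pickup shots → Sound mix → Final cut.

Variance along critical path = 4.000 + 7.111 + 0.111 = 11.222; σ = 3.350 weeks.
D = μ + z·σ = 31 + 0.842·3.350 = 33.8 weeks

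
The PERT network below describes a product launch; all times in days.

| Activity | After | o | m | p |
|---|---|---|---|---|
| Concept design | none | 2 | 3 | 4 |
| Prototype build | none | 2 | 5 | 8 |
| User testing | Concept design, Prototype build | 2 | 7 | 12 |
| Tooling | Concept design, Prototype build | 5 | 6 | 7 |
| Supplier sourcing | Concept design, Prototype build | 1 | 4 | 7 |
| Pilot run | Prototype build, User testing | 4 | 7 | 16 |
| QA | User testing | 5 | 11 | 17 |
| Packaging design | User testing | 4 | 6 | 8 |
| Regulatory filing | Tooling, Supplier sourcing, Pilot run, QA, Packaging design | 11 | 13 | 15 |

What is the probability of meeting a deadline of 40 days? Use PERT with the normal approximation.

te_Concept design = (2 + 4·3 + 4)/6 = 18/6 = 3; σ²_Concept design = ((4−2)/6)² = 0.111
te_Prototype build = (2 + 4·5 + 8)/6 = 30/6 = 5; σ²_Prototype build = ((8−2)/6)² = 1.000
te_User testing = (2 + 4·7 + 12)/6 = 42/6 = 7; σ²_User testing = ((12−2)/6)² = 2.778
te_Tooling = (5 + 4·6 + 7)/6 = 36/6 = 6; σ²_Tooling = ((7−5)/6)² = 0.111
te_Supplier sourcing = (1 + 4·4 + 7)/6 = 24/6 = 4; σ²_Supplier sourcing = ((7−1)/6)² = 1.000
te_Pilot run = (4 + 4·7 + 16)/6 = 48/6 = 8; σ²_Pilot run = ((16−4)/6)² = 4.000
te_QA = (5 + 4·11 + 17)/6 = 66/6 = 11; σ²_QA = ((17−5)/6)² = 4.000
te_Packaging design = (4 + 4·6 + 8)/6 = 36/6 = 6; σ²_Packaging design = ((8−4)/6)² = 0.444
te_Regulatory filing = (11 + 4·13 + 15)/6 = 78/6 = 13; σ²_Regulatory filing = ((15−11)/6)² = 0.444

Forward pass:
ES_Concept design = 0; EF_Concept design = 3
ES_Prototype build = 0; EF_Prototype build = 5
ES_User testing = max(EF_Concept design=3, EF_Prototype build=5) = 5; EF_User testing = 5+7 = 12
ES_Tooling = max(EF_Concept design=3, EF_Prototype build=5) = 5; EF_Tooling = 5+6 = 11
ES_Supplier sourcing = max(EF_Concept design=3, EF_Prototype build=5) = 5; EF_Supplier sourcing = 5+4 = 9
ES_Pilot run = max(EF_Prototype build=5, EF_User testing=12) = 12; EF_Pilot run = 12+8 = 20
ES_QA = 12; EF_QA = 12+11 = 23
ES_Packaging design = 12; EF_Packaging design = 12+6 = 18
ES_Regulatory filing = max(EF_Tooling=11, EF_Supplier sourcing=9, EF_Pilot run=20, EF_QA=23, EF_Packaging design=18) = 23; EF_Regulatory filing = 23+13 = 36
Expected project duration μ = 36 days. Critical path: Prototype build → User testing → QA → Regulatory filing.

Variance along critical path = 1.000 + 2.778 + 4.000 + 0.444 = 8.222; σ = √8.222 = 2.867 days.
Z = (40 − 36) / 2.867 = 1.395
P(T ≤ 40) = Φ(1.395) ≈ 0.918

0.918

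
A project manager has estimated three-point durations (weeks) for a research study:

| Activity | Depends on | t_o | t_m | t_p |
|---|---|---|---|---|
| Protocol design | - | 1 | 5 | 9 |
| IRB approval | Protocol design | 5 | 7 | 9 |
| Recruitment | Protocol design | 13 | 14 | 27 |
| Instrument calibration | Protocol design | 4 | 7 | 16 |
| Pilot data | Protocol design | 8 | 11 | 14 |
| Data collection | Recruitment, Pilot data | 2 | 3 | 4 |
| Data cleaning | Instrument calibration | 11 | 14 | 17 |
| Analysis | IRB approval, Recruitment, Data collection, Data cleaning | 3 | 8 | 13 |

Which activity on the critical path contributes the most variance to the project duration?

te_Protocol design = (1 + 4·5 + 9)/6 = 30/6 = 5; σ²_Protocol design = ((9−1)/6)² = 1.778
te_IRB approval = (5 + 4·7 + 9)/6 = 42/6 = 7; σ²_IRB approval = ((9−5)/6)² = 0.444
te_Recruitment = (13 + 4·14 + 27)/6 = 96/6 = 16; σ²_Recruitment = ((27−13)/6)² = 5.444
te_Instrument calibration = (4 + 4·7 + 16)/6 = 48/6 = 8; σ²_Instrument calibration = ((16−4)/6)² = 4.000
te_Pilot data = (8 + 4·11 + 14)/6 = 66/6 = 11; σ²_Pilot data = ((14−8)/6)² = 1.000
te_Data collection = (2 + 4·3 + 4)/6 = 18/6 = 3; σ²_Data collection = ((4−2)/6)² = 0.111
te_Data cleaning = (11 + 4·14 + 17)/6 = 84/6 = 14; σ²_Data cleaning = ((17−11)/6)² = 1.000
te_Analysis = (3 + 4·8 + 13)/6 = 48/6 = 8; σ²_Analysis = ((13−3)/6)² = 2.778

Forward pass:
ES_Protocol design = 0; EF_Protocol design = 5
ES_IRB approval = 5; EF_IRB approval = 5+7 = 12
ES_Recruitment = 5; EF_Recruitment = 5+16 = 21
ES_Instrument calibration = 5; EF_Instrument calibration = 5+8 = 13
ES_Pilot data = 5; EF_Pilot data = 5+11 = 16
ES_Data collection = max(EF_Recruitment=21, EF_Pilot data=16) = 21; EF_Data collection = 21+3 = 24
ES_Data cleaning = 13; EF_Data cleaning = 13+14 = 27
ES_Analysis = max(EF_IRB approval=12, EF_Recruitment=21, EF_Data collection=24, EF_Data cleaning=27) = 27; EF_Analysis = 27+8 = 35
Expected project duration μ = 35 weeks. Critical path: Protocol design → Instrument calibration → Data cleaning → Analysis.

Variances on critical path: σ²_Protocol design=1.778, σ²_Instrument calibration=4.000, σ²_Data cleaning=1.000, σ²_Analysis=2.778.
Largest is σ²_Instrument calibration = 4.000.

Instrument calibration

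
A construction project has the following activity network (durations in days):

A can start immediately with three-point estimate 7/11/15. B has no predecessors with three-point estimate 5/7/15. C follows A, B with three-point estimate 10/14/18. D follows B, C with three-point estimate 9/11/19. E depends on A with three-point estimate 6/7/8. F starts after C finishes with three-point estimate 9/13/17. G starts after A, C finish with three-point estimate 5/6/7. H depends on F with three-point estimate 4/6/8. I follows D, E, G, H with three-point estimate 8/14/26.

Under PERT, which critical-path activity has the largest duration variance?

te_A = (7 + 4·11 + 15)/6 = 66/6 = 11; σ²_A = ((15−7)/6)² = 1.778
te_B = (5 + 4·7 + 15)/6 = 48/6 = 8; σ²_B = ((15−5)/6)² = 2.778
te_C = (10 + 4·14 + 18)/6 = 84/6 = 14; σ²_C = ((18−10)/6)² = 1.778
te_D = (9 + 4·11 + 19)/6 = 72/6 = 12; σ²_D = ((19−9)/6)² = 2.778
te_E = (6 + 4·7 + 8)/6 = 42/6 = 7; σ²_E = ((8−6)/6)² = 0.111
te_F = (9 + 4·13 + 17)/6 = 78/6 = 13; σ²_F = ((17−9)/6)² = 1.778
te_G = (5 + 4·6 + 7)/6 = 36/6 = 6; σ²_G = ((7−5)/6)² = 0.111
te_H = (4 + 4·6 + 8)/6 = 36/6 = 6; σ²_H = ((8−4)/6)² = 0.444
te_I = (8 + 4·14 + 26)/6 = 90/6 = 15; σ²_I = ((26−8)/6)² = 9.000

Forward pass:
ES_A = 0; EF_A = 11
ES_B = 0; EF_B = 8
ES_C = max(EF_A=11, EF_B=8) = 11; EF_C = 11+14 = 25
ES_D = max(EF_B=8, EF_C=25) = 25; EF_D = 25+12 = 37
ES_E = 11; EF_E = 11+7 = 18
ES_F = 25; EF_F = 25+13 = 38
ES_G = max(EF_A=11, EF_C=25) = 25; EF_G = 25+6 = 31
ES_H = 38; EF_H = 38+6 = 44
ES_I = max(EF_D=37, EF_E=18, EF_G=31, EF_H=44) = 44; EF_I = 44+15 = 59
Expected project duration μ = 59 days. Critical path: A → C → F → H → I.

Variances on critical path: σ²_A=1.778, σ²_C=1.778, σ²_F=1.778, σ²_H=0.444, σ²_I=9.000.
Largest is σ²_I = 9.000.

I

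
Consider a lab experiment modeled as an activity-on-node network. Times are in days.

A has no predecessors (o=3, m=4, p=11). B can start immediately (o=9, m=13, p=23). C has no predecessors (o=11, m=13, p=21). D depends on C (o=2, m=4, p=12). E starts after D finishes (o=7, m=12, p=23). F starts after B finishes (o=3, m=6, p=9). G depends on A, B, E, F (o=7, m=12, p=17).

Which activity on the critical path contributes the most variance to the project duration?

E

te_A = (3 + 4·4 + 11)/6 = 30/6 = 5; σ²_A = ((11−3)/6)² = 1.778
te_B = (9 + 4·13 + 23)/6 = 84/6 = 14; σ²_B = ((23−9)/6)² = 5.444
te_C = (11 + 4·13 + 21)/6 = 84/6 = 14; σ²_C = ((21−11)/6)² = 2.778
te_D = (2 + 4·4 + 12)/6 = 30/6 = 5; σ²_D = ((12−2)/6)² = 2.778
te_E = (7 + 4·12 + 23)/6 = 78/6 = 13; σ²_E = ((23−7)/6)² = 7.111
te_F = (3 + 4·6 + 9)/6 = 36/6 = 6; σ²_F = ((9−3)/6)² = 1.000
te_G = (7 + 4·12 + 17)/6 = 72/6 = 12; σ²_G = ((17−7)/6)² = 2.778

Forward pass:
ES_A = 0; EF_A = 5
ES_B = 0; EF_B = 14
ES_C = 0; EF_C = 14
ES_D = 14; EF_D = 14+5 = 19
ES_E = 19; EF_E = 19+13 = 32
ES_F = 14; EF_F = 14+6 = 20
ES_G = max(EF_A=5, EF_B=14, EF_E=32, EF_F=20) = 32; EF_G = 32+12 = 44
Expected project duration μ = 44 days. Critical path: C → D → E → G.

Variances on critical path: σ²_C=2.778, σ²_D=2.778, σ²_E=7.111, σ²_G=2.778.
Largest is σ²_E = 7.111.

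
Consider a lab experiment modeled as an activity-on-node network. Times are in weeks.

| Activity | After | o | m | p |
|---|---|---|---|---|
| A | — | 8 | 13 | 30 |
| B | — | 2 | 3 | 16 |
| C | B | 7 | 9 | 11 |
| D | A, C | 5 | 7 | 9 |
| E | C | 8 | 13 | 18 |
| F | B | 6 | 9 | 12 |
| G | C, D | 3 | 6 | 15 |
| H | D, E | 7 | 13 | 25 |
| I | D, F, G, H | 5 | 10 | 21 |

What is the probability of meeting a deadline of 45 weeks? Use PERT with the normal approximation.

0.080

te_A = (8 + 4·13 + 30)/6 = 90/6 = 15; σ²_A = ((30−8)/6)² = 13.444
te_B = (2 + 4·3 + 16)/6 = 30/6 = 5; σ²_B = ((16−2)/6)² = 5.444
te_C = (7 + 4·9 + 11)/6 = 54/6 = 9; σ²_C = ((11−7)/6)² = 0.444
te_D = (5 + 4·7 + 9)/6 = 42/6 = 7; σ²_D = ((9−5)/6)² = 0.444
te_E = (8 + 4·13 + 18)/6 = 78/6 = 13; σ²_E = ((18−8)/6)² = 2.778
te_F = (6 + 4·9 + 12)/6 = 54/6 = 9; σ²_F = ((12−6)/6)² = 1.000
te_G = (3 + 4·6 + 15)/6 = 42/6 = 7; σ²_G = ((15−3)/6)² = 4.000
te_H = (7 + 4·13 + 25)/6 = 84/6 = 14; σ²_H = ((25−7)/6)² = 9.000
te_I = (5 + 4·10 + 21)/6 = 66/6 = 11; σ²_I = ((21−5)/6)² = 7.111

Forward pass:
ES_A = 0; EF_A = 15
ES_B = 0; EF_B = 5
ES_C = 5; EF_C = 5+9 = 14
ES_D = max(EF_A=15, EF_C=14) = 15; EF_D = 15+7 = 22
ES_E = 14; EF_E = 14+13 = 27
ES_F = 5; EF_F = 5+9 = 14
ES_G = max(EF_C=14, EF_D=22) = 22; EF_G = 22+7 = 29
ES_H = max(EF_D=22, EF_E=27) = 27; EF_H = 27+14 = 41
ES_I = max(EF_D=22, EF_F=14, EF_G=29, EF_H=41) = 41; EF_I = 41+11 = 52
Expected project duration μ = 52 weeks. Critical path: B → C → E → H → I.

Variance along critical path = 5.444 + 0.444 + 2.778 + 9.000 + 7.111 = 24.778; σ = √24.778 = 4.978 weeks.
Z = (45 − 52) / 4.978 = -1.406
P(T ≤ 45) = Φ(-1.406) ≈ 0.080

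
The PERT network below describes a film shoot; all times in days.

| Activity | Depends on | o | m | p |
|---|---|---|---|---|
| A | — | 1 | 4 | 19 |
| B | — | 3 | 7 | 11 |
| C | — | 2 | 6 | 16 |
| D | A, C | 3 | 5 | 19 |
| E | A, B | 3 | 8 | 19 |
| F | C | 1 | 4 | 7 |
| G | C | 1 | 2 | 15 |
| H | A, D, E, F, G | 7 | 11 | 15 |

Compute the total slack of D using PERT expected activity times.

te_A = (1 + 4·4 + 19)/6 = 36/6 = 6
te_B = (3 + 4·7 + 11)/6 = 42/6 = 7
te_C = (2 + 4·6 + 16)/6 = 42/6 = 7
te_D = (3 + 4·5 + 19)/6 = 42/6 = 7
te_E = (3 + 4·8 + 19)/6 = 54/6 = 9
te_F = (1 + 4·4 + 7)/6 = 24/6 = 4
te_G = (1 + 4·2 + 15)/6 = 24/6 = 4
te_H = (7 + 4·11 + 15)/6 = 66/6 = 11

Forward pass:
ES_A = 0; EF_A = 6
ES_B = 0; EF_B = 7
ES_C = 0; EF_C = 7
ES_D = max(EF_A=6, EF_C=7) = 7; EF_D = 7+7 = 14
ES_E = max(EF_A=6, EF_B=7) = 7; EF_E = 7+9 = 16
ES_F = 7; EF_F = 7+4 = 11
ES_G = 7; EF_G = 7+4 = 11
ES_H = max(EF_A=6, EF_D=14, EF_E=16, EF_F=11, EF_G=11) = 16; EF_H = 16+11 = 27
Expected project duration μ = 27 days. Critical path: B → E → H.

Backward pass:
LF_H = 27; LS_H = 27−11 = 16
LF_G = LS_H = 16; LS_G = 16−4 = 12
LF_F = LS_H = 16; LS_F = 16−4 = 12
LF_E = LS_H = 16; LS_E = 16−9 = 7
LF_D = LS_H = 16; LS_D = 16−7 = 9
LF_C = min(LS_D=9, LS_F=12, LS_G=12) = 9; LS_C = 9−7 = 2
LF_B = LS_E = 7; LS_B = 7−7 = 0
LF_A = min(LS_D=9, LS_E=7, LS_H=16) = 7; LS_A = 7−6 = 1
Slack_D = LS_D − ES_D = 9 − 7 = 2

2 days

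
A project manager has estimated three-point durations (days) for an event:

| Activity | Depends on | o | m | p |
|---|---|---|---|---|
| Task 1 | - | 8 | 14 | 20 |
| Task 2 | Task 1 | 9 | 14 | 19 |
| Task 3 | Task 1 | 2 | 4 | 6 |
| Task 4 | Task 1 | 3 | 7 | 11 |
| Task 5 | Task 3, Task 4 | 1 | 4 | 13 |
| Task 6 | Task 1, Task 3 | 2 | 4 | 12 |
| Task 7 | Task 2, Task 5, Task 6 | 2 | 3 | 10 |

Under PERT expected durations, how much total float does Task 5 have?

2 days

te_Task 1 = (8 + 4·14 + 20)/6 = 84/6 = 14
te_Task 2 = (9 + 4·14 + 19)/6 = 84/6 = 14
te_Task 3 = (2 + 4·4 + 6)/6 = 24/6 = 4
te_Task 4 = (3 + 4·7 + 11)/6 = 42/6 = 7
te_Task 5 = (1 + 4·4 + 13)/6 = 30/6 = 5
te_Task 6 = (2 + 4·4 + 12)/6 = 30/6 = 5
te_Task 7 = (2 + 4·3 + 10)/6 = 24/6 = 4

Forward pass:
ES_Task 1 = 0; EF_Task 1 = 14
ES_Task 2 = 14; EF_Task 2 = 14+14 = 28
ES_Task 3 = 14; EF_Task 3 = 14+4 = 18
ES_Task 4 = 14; EF_Task 4 = 14+7 = 21
ES_Task 5 = max(EF_Task 3=18, EF_Task 4=21) = 21; EF_Task 5 = 21+5 = 26
ES_Task 6 = max(EF_Task 1=14, EF_Task 3=18) = 18; EF_Task 6 = 18+5 = 23
ES_Task 7 = max(EF_Task 2=28, EF_Task 5=26, EF_Task 6=23) = 28; EF_Task 7 = 28+4 = 32
Expected project duration μ = 32 days. Critical path: Task 1 → Task 2 → Task 7.

Backward pass:
LF_Task 7 = 32; LS_Task 7 = 32−4 = 28
LF_Task 6 = LS_Task 7 = 28; LS_Task 6 = 28−5 = 23
LF_Task 5 = LS_Task 7 = 28; LS_Task 5 = 28−5 = 23
LF_Task 4 = LS_Task 5 = 23; LS_Task 4 = 23−7 = 16
LF_Task 3 = min(LS_Task 5=23, LS_Task 6=23) = 23; LS_Task 3 = 23−4 = 19
LF_Task 2 = LS_Task 7 = 28; LS_Task 2 = 28−14 = 14
LF_Task 1 = min(LS_Task 2=14, LS_Task 3=19, LS_Task 4=16, LS_Task 6=23) = 14; LS_Task 1 = 14−14 = 0
Slack_Task 5 = LS_Task 5 − ES_Task 5 = 23 − 21 = 2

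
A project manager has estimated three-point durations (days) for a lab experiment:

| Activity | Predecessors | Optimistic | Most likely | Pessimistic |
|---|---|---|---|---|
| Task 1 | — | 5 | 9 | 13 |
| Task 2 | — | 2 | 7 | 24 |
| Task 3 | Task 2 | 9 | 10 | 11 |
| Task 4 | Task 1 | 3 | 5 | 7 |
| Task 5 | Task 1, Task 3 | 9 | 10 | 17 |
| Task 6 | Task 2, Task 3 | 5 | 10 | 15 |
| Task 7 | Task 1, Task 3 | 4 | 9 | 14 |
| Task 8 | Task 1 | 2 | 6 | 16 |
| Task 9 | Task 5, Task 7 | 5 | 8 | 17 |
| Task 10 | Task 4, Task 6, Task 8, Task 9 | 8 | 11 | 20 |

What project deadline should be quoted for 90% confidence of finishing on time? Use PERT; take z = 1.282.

57.2 days

te_Task 1 = (5 + 4·9 + 13)/6 = 54/6 = 9; σ²_Task 1 = ((13−5)/6)² = 1.778
te_Task 2 = (2 + 4·7 + 24)/6 = 54/6 = 9; σ²_Task 2 = ((24−2)/6)² = 13.444
te_Task 3 = (9 + 4·10 + 11)/6 = 60/6 = 10; σ²_Task 3 = ((11−9)/6)² = 0.111
te_Task 4 = (3 + 4·5 + 7)/6 = 30/6 = 5; σ²_Task 4 = ((7−3)/6)² = 0.444
te_Task 5 = (9 + 4·10 + 17)/6 = 66/6 = 11; σ²_Task 5 = ((17−9)/6)² = 1.778
te_Task 6 = (5 + 4·10 + 15)/6 = 60/6 = 10; σ²_Task 6 = ((15−5)/6)² = 2.778
te_Task 7 = (4 + 4·9 + 14)/6 = 54/6 = 9; σ²_Task 7 = ((14−4)/6)² = 2.778
te_Task 8 = (2 + 4·6 + 16)/6 = 42/6 = 7; σ²_Task 8 = ((16−2)/6)² = 5.444
te_Task 9 = (5 + 4·8 + 17)/6 = 54/6 = 9; σ²_Task 9 = ((17−5)/6)² = 4.000
te_Task 10 = (8 + 4·11 + 20)/6 = 72/6 = 12; σ²_Task 10 = ((20−8)/6)² = 4.000

Forward pass:
ES_Task 1 = 0; EF_Task 1 = 9
ES_Task 2 = 0; EF_Task 2 = 9
ES_Task 3 = 9; EF_Task 3 = 9+10 = 19
ES_Task 4 = 9; EF_Task 4 = 9+5 = 14
ES_Task 5 = max(EF_Task 1=9, EF_Task 3=19) = 19; EF_Task 5 = 19+11 = 30
ES_Task 6 = max(EF_Task 2=9, EF_Task 3=19) = 19; EF_Task 6 = 19+10 = 29
ES_Task 7 = max(EF_Task 1=9, EF_Task 3=19) = 19; EF_Task 7 = 19+9 = 28
ES_Task 8 = 9; EF_Task 8 = 9+7 = 16
ES_Task 9 = max(EF_Task 5=30, EF_Task 7=28) = 30; EF_Task 9 = 30+9 = 39
ES_Task 10 = max(EF_Task 4=14, EF_Task 6=29, EF_Task 8=16, EF_Task 9=39) = 39; EF_Task 10 = 39+12 = 51
Expected project duration μ = 51 days. Critical path: Task 2 → Task 3 → Task 5 → Task 9 → Task 10.

Variance along critical path = 13.444 + 0.111 + 1.778 + 4.000 + 4.000 = 23.333; σ = 4.830 days.
D = μ + z·σ = 51 + 1.282·4.830 = 57.2 days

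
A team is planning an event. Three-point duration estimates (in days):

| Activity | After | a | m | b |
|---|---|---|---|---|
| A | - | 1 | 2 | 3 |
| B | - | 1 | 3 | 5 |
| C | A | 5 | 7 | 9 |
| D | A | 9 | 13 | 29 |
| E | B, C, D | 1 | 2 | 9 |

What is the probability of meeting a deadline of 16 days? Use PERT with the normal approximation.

te_A = (1 + 4·2 + 3)/6 = 12/6 = 2; σ²_A = ((3−1)/6)² = 0.111
te_B = (1 + 4·3 + 5)/6 = 18/6 = 3; σ²_B = ((5−1)/6)² = 0.444
te_C = (5 + 4·7 + 9)/6 = 42/6 = 7; σ²_C = ((9−5)/6)² = 0.444
te_D = (9 + 4·13 + 29)/6 = 90/6 = 15; σ²_D = ((29−9)/6)² = 11.111
te_E = (1 + 4·2 + 9)/6 = 18/6 = 3; σ²_E = ((9−1)/6)² = 1.778

Forward pass:
ES_A = 0; EF_A = 2
ES_B = 0; EF_B = 3
ES_C = 2; EF_C = 2+7 = 9
ES_D = 2; EF_D = 2+15 = 17
ES_E = max(EF_B=3, EF_C=9, EF_D=17) = 17; EF_E = 17+3 = 20
Expected project duration μ = 20 days. Critical path: A → D → E.

Variance along critical path = 0.111 + 11.111 + 1.778 = 13.000; σ = √13.000 = 3.606 days.
Z = (16 − 20) / 3.606 = -1.109
P(T ≤ 16) = Φ(-1.109) ≈ 0.134

0.134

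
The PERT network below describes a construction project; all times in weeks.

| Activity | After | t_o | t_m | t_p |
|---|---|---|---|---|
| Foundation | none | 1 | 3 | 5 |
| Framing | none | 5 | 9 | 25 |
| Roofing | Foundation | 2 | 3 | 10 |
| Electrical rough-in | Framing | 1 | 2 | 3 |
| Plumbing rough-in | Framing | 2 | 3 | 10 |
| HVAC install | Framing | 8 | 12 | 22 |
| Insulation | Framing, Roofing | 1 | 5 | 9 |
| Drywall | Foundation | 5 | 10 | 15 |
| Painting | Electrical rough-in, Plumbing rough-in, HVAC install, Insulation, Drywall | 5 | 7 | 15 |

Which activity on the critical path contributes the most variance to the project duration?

Framing

te_Foundation = (1 + 4·3 + 5)/6 = 18/6 = 3; σ²_Foundation = ((5−1)/6)² = 0.444
te_Framing = (5 + 4·9 + 25)/6 = 66/6 = 11; σ²_Framing = ((25−5)/6)² = 11.111
te_Roofing = (2 + 4·3 + 10)/6 = 24/6 = 4; σ²_Roofing = ((10−2)/6)² = 1.778
te_Electrical rough-in = (1 + 4·2 + 3)/6 = 12/6 = 2; σ²_Electrical rough-in = ((3−1)/6)² = 0.111
te_Plumbing rough-in = (2 + 4·3 + 10)/6 = 24/6 = 4; σ²_Plumbing rough-in = ((10−2)/6)² = 1.778
te_HVAC install = (8 + 4·12 + 22)/6 = 78/6 = 13; σ²_HVAC install = ((22−8)/6)² = 5.444
te_Insulation = (1 + 4·5 + 9)/6 = 30/6 = 5; σ²_Insulation = ((9−1)/6)² = 1.778
te_Drywall = (5 + 4·10 + 15)/6 = 60/6 = 10; σ²_Drywall = ((15−5)/6)² = 2.778
te_Painting = (5 + 4·7 + 15)/6 = 48/6 = 8; σ²_Painting = ((15−5)/6)² = 2.778

Forward pass:
ES_Foundation = 0; EF_Foundation = 3
ES_Framing = 0; EF_Framing = 11
ES_Roofing = 3; EF_Roofing = 3+4 = 7
ES_Electrical rough-in = 11; EF_Electrical rough-in = 11+2 = 13
ES_Plumbing rough-in = 11; EF_Plumbing rough-in = 11+4 = 15
ES_HVAC install = 11; EF_HVAC install = 11+13 = 24
ES_Insulation = max(EF_Framing=11, EF_Roofing=7) = 11; EF_Insulation = 11+5 = 16
ES_Drywall = 3; EF_Drywall = 3+10 = 13
ES_Painting = max(EF_Electrical rough-in=13, EF_Plumbing rough-in=15, EF_HVAC install=24, EF_Insulation=16, EF_Drywall=13) = 24; EF_Painting = 24+8 = 32
Expected project duration μ = 32 weeks. Critical path: Framing → HVAC install → Painting.

Variances on critical path: σ²_Framing=11.111, σ²_HVAC install=5.444, σ²_Painting=2.778.
Largest is σ²_Framing = 11.111.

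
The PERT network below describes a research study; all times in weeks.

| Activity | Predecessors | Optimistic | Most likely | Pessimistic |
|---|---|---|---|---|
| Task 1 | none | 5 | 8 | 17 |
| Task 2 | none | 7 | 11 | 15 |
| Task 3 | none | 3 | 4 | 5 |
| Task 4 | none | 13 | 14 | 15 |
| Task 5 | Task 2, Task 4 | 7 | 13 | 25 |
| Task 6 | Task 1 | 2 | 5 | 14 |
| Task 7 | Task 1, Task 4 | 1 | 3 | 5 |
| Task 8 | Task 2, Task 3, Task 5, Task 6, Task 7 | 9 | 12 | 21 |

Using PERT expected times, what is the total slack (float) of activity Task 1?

13 weeks

te_Task 1 = (5 + 4·8 + 17)/6 = 54/6 = 9
te_Task 2 = (7 + 4·11 + 15)/6 = 66/6 = 11
te_Task 3 = (3 + 4·4 + 5)/6 = 24/6 = 4
te_Task 4 = (13 + 4·14 + 15)/6 = 84/6 = 14
te_Task 5 = (7 + 4·13 + 25)/6 = 84/6 = 14
te_Task 6 = (2 + 4·5 + 14)/6 = 36/6 = 6
te_Task 7 = (1 + 4·3 + 5)/6 = 18/6 = 3
te_Task 8 = (9 + 4·12 + 21)/6 = 78/6 = 13

Forward pass:
ES_Task 1 = 0; EF_Task 1 = 9
ES_Task 2 = 0; EF_Task 2 = 11
ES_Task 3 = 0; EF_Task 3 = 4
ES_Task 4 = 0; EF_Task 4 = 14
ES_Task 5 = max(EF_Task 2=11, EF_Task 4=14) = 14; EF_Task 5 = 14+14 = 28
ES_Task 6 = 9; EF_Task 6 = 9+6 = 15
ES_Task 7 = max(EF_Task 1=9, EF_Task 4=14) = 14; EF_Task 7 = 14+3 = 17
ES_Task 8 = max(EF_Task 2=11, EF_Task 3=4, EF_Task 5=28, EF_Task 6=15, EF_Task 7=17) = 28; EF_Task 8 = 28+13 = 41
Expected project duration μ = 41 weeks. Critical path: Task 4 → Task 5 → Task 8.

Backward pass:
LF_Task 8 = 41; LS_Task 8 = 41−13 = 28
LF_Task 7 = LS_Task 8 = 28; LS_Task 7 = 28−3 = 25
LF_Task 6 = LS_Task 8 = 28; LS_Task 6 = 28−6 = 22
LF_Task 5 = LS_Task 8 = 28; LS_Task 5 = 28−14 = 14
LF_Task 4 = min(LS_Task 5=14, LS_Task 7=25) = 14; LS_Task 4 = 14−14 = 0
LF_Task 3 = LS_Task 8 = 28; LS_Task 3 = 28−4 = 24
LF_Task 2 = min(LS_Task 5=14, LS_Task 8=28) = 14; LS_Task 2 = 14−11 = 3
LF_Task 1 = min(LS_Task 6=22, LS_Task 7=25) = 22; LS_Task 1 = 22−9 = 13
Slack_Task 1 = LS_Task 1 − ES_Task 1 = 13 − 0 = 13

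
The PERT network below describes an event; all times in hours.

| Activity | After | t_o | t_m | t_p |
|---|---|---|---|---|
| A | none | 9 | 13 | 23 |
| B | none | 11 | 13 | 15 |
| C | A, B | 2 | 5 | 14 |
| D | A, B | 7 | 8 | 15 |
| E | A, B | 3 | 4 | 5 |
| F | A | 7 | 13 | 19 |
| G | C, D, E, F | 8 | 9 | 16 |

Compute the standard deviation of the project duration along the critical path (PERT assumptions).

te_A = (9 + 4·13 + 23)/6 = 84/6 = 14; σ²_A = ((23−9)/6)² = 5.444
te_B = (11 + 4·13 + 15)/6 = 78/6 = 13; σ²_B = ((15−11)/6)² = 0.444
te_C = (2 + 4·5 + 14)/6 = 36/6 = 6; σ²_C = ((14−2)/6)² = 4.000
te_D = (7 + 4·8 + 15)/6 = 54/6 = 9; σ²_D = ((15−7)/6)² = 1.778
te_E = (3 + 4·4 + 5)/6 = 24/6 = 4; σ²_E = ((5−3)/6)² = 0.111
te_F = (7 + 4·13 + 19)/6 = 78/6 = 13; σ²_F = ((19−7)/6)² = 4.000
te_G = (8 + 4·9 + 16)/6 = 60/6 = 10; σ²_G = ((16−8)/6)² = 1.778

Forward pass:
ES_A = 0; EF_A = 14
ES_B = 0; EF_B = 13
ES_C = max(EF_A=14, EF_B=13) = 14; EF_C = 14+6 = 20
ES_D = max(EF_A=14, EF_B=13) = 14; EF_D = 14+9 = 23
ES_E = max(EF_A=14, EF_B=13) = 14; EF_E = 14+4 = 18
ES_F = 14; EF_F = 14+13 = 27
ES_G = max(EF_C=20, EF_D=23, EF_E=18, EF_F=27) = 27; EF_G = 27+10 = 37
Expected project duration μ = 37 hours. Critical path: A → F → G.

Variance along critical path = 5.444 + 4.000 + 1.778 = 11.222
σ = √11.222 = 3.350 hours

3.35 hours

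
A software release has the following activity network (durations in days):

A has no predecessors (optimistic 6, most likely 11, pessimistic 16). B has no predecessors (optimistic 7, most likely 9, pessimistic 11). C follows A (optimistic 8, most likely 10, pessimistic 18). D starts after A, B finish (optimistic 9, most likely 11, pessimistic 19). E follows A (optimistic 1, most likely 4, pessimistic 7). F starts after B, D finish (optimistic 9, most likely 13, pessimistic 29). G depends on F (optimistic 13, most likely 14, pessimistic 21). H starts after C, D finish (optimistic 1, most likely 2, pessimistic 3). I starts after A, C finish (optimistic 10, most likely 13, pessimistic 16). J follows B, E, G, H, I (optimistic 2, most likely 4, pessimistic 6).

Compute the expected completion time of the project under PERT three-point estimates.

57 days

te_A = (6 + 4·11 + 16)/6 = 66/6 = 11
te_B = (7 + 4·9 + 11)/6 = 54/6 = 9
te_C = (8 + 4·10 + 18)/6 = 66/6 = 11
te_D = (9 + 4·11 + 19)/6 = 72/6 = 12
te_E = (1 + 4·4 + 7)/6 = 24/6 = 4
te_F = (9 + 4·13 + 29)/6 = 90/6 = 15
te_G = (13 + 4·14 + 21)/6 = 90/6 = 15
te_H = (1 + 4·2 + 3)/6 = 12/6 = 2
te_I = (10 + 4·13 + 16)/6 = 78/6 = 13
te_J = (2 + 4·4 + 6)/6 = 24/6 = 4

Forward pass:
ES_A = 0; EF_A = 11
ES_B = 0; EF_B = 9
ES_C = 11; EF_C = 11+11 = 22
ES_D = max(EF_A=11, EF_B=9) = 11; EF_D = 11+12 = 23
ES_E = 11; EF_E = 11+4 = 15
ES_F = max(EF_B=9, EF_D=23) = 23; EF_F = 23+15 = 38
ES_G = 38; EF_G = 38+15 = 53
ES_H = max(EF_C=22, EF_D=23) = 23; EF_H = 23+2 = 25
ES_I = max(EF_A=11, EF_C=22) = 22; EF_I = 22+13 = 35
ES_J = max(EF_B=9, EF_E=15, EF_G=53, EF_H=25, EF_I=35) = 53; EF_J = 53+4 = 57
Expected project duration μ = 57 days. Critical path: A → D → F → G → J.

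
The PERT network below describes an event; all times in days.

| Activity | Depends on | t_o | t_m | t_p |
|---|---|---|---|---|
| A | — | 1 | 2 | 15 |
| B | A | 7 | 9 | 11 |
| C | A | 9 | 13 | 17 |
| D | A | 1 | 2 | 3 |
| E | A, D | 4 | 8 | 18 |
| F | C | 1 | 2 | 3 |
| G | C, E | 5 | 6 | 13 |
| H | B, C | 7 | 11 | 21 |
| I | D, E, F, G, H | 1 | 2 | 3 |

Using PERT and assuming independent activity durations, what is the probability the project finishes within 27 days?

te_A = (1 + 4·2 + 15)/6 = 24/6 = 4; σ²_A = ((15−1)/6)² = 5.444
te_B = (7 + 4·9 + 11)/6 = 54/6 = 9; σ²_B = ((11−7)/6)² = 0.444
te_C = (9 + 4·13 + 17)/6 = 78/6 = 13; σ²_C = ((17−9)/6)² = 1.778
te_D = (1 + 4·2 + 3)/6 = 12/6 = 2; σ²_D = ((3−1)/6)² = 0.111
te_E = (4 + 4·8 + 18)/6 = 54/6 = 9; σ²_E = ((18−4)/6)² = 5.444
te_F = (1 + 4·2 + 3)/6 = 12/6 = 2; σ²_F = ((3−1)/6)² = 0.111
te_G = (5 + 4·6 + 13)/6 = 42/6 = 7; σ²_G = ((13−5)/6)² = 1.778
te_H = (7 + 4·11 + 21)/6 = 72/6 = 12; σ²_H = ((21−7)/6)² = 5.444
te_I = (1 + 4·2 + 3)/6 = 12/6 = 2; σ²_I = ((3−1)/6)² = 0.111

Forward pass:
ES_A = 0; EF_A = 4
ES_B = 4; EF_B = 4+9 = 13
ES_C = 4; EF_C = 4+13 = 17
ES_D = 4; EF_D = 4+2 = 6
ES_E = max(EF_A=4, EF_D=6) = 6; EF_E = 6+9 = 15
ES_F = 17; EF_F = 17+2 = 19
ES_G = max(EF_C=17, EF_E=15) = 17; EF_G = 17+7 = 24
ES_H = max(EF_B=13, EF_C=17) = 17; EF_H = 17+12 = 29
ES_I = max(EF_D=6, EF_E=15, EF_F=19, EF_G=24, EF_H=29) = 29; EF_I = 29+2 = 31
Expected project duration μ = 31 days. Critical path: A → C → H → I.

Variance along critical path = 5.444 + 1.778 + 5.444 + 0.111 = 12.778; σ = √12.778 = 3.575 days.
Z = (27 − 31) / 3.575 = -1.119
P(T ≤ 27) = Φ(-1.119) ≈ 0.132

0.132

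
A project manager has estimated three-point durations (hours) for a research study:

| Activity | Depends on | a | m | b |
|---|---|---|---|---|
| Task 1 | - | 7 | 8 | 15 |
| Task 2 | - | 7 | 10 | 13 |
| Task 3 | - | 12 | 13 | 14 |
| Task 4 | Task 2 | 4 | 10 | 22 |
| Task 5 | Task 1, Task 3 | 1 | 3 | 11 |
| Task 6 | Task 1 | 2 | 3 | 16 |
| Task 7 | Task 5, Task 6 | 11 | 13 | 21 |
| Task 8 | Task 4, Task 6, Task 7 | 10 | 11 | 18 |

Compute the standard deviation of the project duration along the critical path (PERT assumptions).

2.73 hours

te_Task 1 = (7 + 4·8 + 15)/6 = 54/6 = 9; σ²_Task 1 = ((15−7)/6)² = 1.778
te_Task 2 = (7 + 4·10 + 13)/6 = 60/6 = 10; σ²_Task 2 = ((13−7)/6)² = 1.000
te_Task 3 = (12 + 4·13 + 14)/6 = 78/6 = 13; σ²_Task 3 = ((14−12)/6)² = 0.111
te_Task 4 = (4 + 4·10 + 22)/6 = 66/6 = 11; σ²_Task 4 = ((22−4)/6)² = 9.000
te_Task 5 = (1 + 4·3 + 11)/6 = 24/6 = 4; σ²_Task 5 = ((11−1)/6)² = 2.778
te_Task 6 = (2 + 4·3 + 16)/6 = 30/6 = 5; σ²_Task 6 = ((16−2)/6)² = 5.444
te_Task 7 = (11 + 4·13 + 21)/6 = 84/6 = 14; σ²_Task 7 = ((21−11)/6)² = 2.778
te_Task 8 = (10 + 4·11 + 18)/6 = 72/6 = 12; σ²_Task 8 = ((18−10)/6)² = 1.778

Forward pass:
ES_Task 1 = 0; EF_Task 1 = 9
ES_Task 2 = 0; EF_Task 2 = 10
ES_Task 3 = 0; EF_Task 3 = 13
ES_Task 4 = 10; EF_Task 4 = 10+11 = 21
ES_Task 5 = max(EF_Task 1=9, EF_Task 3=13) = 13; EF_Task 5 = 13+4 = 17
ES_Task 6 = 9; EF_Task 6 = 9+5 = 14
ES_Task 7 = max(EF_Task 5=17, EF_Task 6=14) = 17; EF_Task 7 = 17+14 = 31
ES_Task 8 = max(EF_Task 4=21, EF_Task 6=14, EF_Task 7=31) = 31; EF_Task 8 = 31+12 = 43
Expected project duration μ = 43 hours. Critical path: Task 3 → Task 5 → Task 7 → Task 8.

Variance along critical path = 0.111 + 2.778 + 2.778 + 1.778 = 7.444
σ = √7.444 = 2.728 hours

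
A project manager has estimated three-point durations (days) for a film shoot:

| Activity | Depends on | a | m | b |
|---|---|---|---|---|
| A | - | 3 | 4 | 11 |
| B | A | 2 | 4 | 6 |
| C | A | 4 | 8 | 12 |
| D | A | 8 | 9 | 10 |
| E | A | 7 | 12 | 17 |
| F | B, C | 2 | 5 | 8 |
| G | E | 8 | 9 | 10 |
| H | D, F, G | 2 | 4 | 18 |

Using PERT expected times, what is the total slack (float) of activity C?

8 days

te_A = (3 + 4·4 + 11)/6 = 30/6 = 5
te_B = (2 + 4·4 + 6)/6 = 24/6 = 4
te_C = (4 + 4·8 + 12)/6 = 48/6 = 8
te_D = (8 + 4·9 + 10)/6 = 54/6 = 9
te_E = (7 + 4·12 + 17)/6 = 72/6 = 12
te_F = (2 + 4·5 + 8)/6 = 30/6 = 5
te_G = (8 + 4·9 + 10)/6 = 54/6 = 9
te_H = (2 + 4·4 + 18)/6 = 36/6 = 6

Forward pass:
ES_A = 0; EF_A = 5
ES_B = 5; EF_B = 5+4 = 9
ES_C = 5; EF_C = 5+8 = 13
ES_D = 5; EF_D = 5+9 = 14
ES_E = 5; EF_E = 5+12 = 17
ES_F = max(EF_B=9, EF_C=13) = 13; EF_F = 13+5 = 18
ES_G = 17; EF_G = 17+9 = 26
ES_H = max(EF_D=14, EF_F=18, EF_G=26) = 26; EF_H = 26+6 = 32
Expected project duration μ = 32 days. Critical path: A → E → G → H.

Backward pass:
LF_H = 32; LS_H = 32−6 = 26
LF_G = LS_H = 26; LS_G = 26−9 = 17
LF_F = LS_H = 26; LS_F = 26−5 = 21
LF_E = LS_G = 17; LS_E = 17−12 = 5
LF_D = LS_H = 26; LS_D = 26−9 = 17
LF_C = LS_F = 21; LS_C = 21−8 = 13
LF_B = LS_F = 21; LS_B = 21−4 = 17
LF_A = min(LS_B=17, LS_C=13, LS_D=17, LS_E=5) = 5; LS_A = 5−5 = 0
Slack_C = LS_C − ES_C = 13 − 5 = 8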